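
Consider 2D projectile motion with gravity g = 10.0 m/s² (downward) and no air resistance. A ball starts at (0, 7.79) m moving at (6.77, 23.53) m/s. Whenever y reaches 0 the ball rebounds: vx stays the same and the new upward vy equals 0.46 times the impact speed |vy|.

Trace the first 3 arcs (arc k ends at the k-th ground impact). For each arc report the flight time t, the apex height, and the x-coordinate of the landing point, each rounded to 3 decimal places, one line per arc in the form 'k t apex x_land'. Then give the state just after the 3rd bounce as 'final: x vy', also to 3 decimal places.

1 5.017 35.473 33.962
2 2.450 7.506 50.552
3 1.127 1.588 58.183
final: 58.183 2.593

Arc 1: start y=7.790, vy=23.530 → t=5.017, apex=35.473, x_land=33.962, impact vy=-26.636
  bounce: vy ← 0.46·26.636 = 12.252
Arc 2: start y=0.000, vy=12.252 → t=2.450, apex=7.506, x_land=50.552, impact vy=-12.252
  bounce: vy ← 0.46·12.252 = 5.636
Arc 3: start y=0.000, vy=5.636 → t=1.127, apex=1.588, x_land=58.183, impact vy=-5.636
  bounce: vy ← 0.46·5.636 = 2.593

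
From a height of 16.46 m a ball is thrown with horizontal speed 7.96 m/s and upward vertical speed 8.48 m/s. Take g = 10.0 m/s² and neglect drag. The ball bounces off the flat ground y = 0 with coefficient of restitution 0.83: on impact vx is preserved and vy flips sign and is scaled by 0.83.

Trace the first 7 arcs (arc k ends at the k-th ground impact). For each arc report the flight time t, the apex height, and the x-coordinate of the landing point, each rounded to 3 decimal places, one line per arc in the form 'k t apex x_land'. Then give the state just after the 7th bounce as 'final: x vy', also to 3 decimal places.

Arc 1: start y=16.460, vy=8.480 → t=2.851, apex=20.056, x_land=22.692, impact vy=-20.028
  bounce: vy ← 0.83·20.028 = 16.623
Arc 2: start y=0.000, vy=16.623 → t=3.325, apex=13.816, x_land=49.156, impact vy=-16.623
  bounce: vy ← 0.83·16.623 = 13.797
Arc 3: start y=0.000, vy=13.797 → t=2.759, apex=9.518, x_land=71.121, impact vy=-13.797
  bounce: vy ← 0.83·13.797 = 11.452
Arc 4: start y=0.000, vy=11.452 → t=2.290, apex=6.557, x_land=89.352, impact vy=-11.452
  bounce: vy ← 0.83·11.452 = 9.505
Arc 5: start y=0.000, vy=9.505 → t=1.901, apex=4.517, x_land=104.484, impact vy=-9.505
  bounce: vy ← 0.83·9.505 = 7.889
Arc 6: start y=0.000, vy=7.889 → t=1.578, apex=3.112, x_land=117.043, impact vy=-7.889
  bounce: vy ← 0.83·7.889 = 6.548
Arc 7: start y=0.000, vy=6.548 → t=1.310, apex=2.144, x_land=127.467, impact vy=-6.548
  bounce: vy ← 0.83·6.548 = 5.435

1 2.851 20.056 22.692
2 3.325 13.816 49.156
3 2.759 9.518 71.121
4 2.290 6.557 89.352
5 1.901 4.517 104.484
6 1.578 3.112 117.043
7 1.310 2.144 127.467
final: 127.467 5.435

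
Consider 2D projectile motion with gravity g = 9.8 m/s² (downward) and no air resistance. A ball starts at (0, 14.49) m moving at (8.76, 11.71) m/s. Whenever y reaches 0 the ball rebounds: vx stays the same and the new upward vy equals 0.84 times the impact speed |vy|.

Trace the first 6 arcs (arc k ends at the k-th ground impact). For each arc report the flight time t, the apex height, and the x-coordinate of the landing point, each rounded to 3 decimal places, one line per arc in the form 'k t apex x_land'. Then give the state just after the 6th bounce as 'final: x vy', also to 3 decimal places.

1 3.289 21.486 28.811
2 3.518 15.161 59.628
3 2.955 10.697 85.515
4 2.482 7.548 107.259
5 2.085 5.326 125.525
6 1.751 3.758 140.868
final: 140.868 7.209

Arc 1: start y=14.490, vy=11.710 → t=3.289, apex=21.486, x_land=28.811, impact vy=-20.521
  bounce: vy ← 0.84·20.521 = 17.238
Arc 2: start y=0.000, vy=17.238 → t=3.518, apex=15.161, x_land=59.628, impact vy=-17.238
  bounce: vy ← 0.84·17.238 = 14.480
Arc 3: start y=0.000, vy=14.480 → t=2.955, apex=10.697, x_land=85.515, impact vy=-14.480
  bounce: vy ← 0.84·14.480 = 12.163
Arc 4: start y=0.000, vy=12.163 → t=2.482, apex=7.548, x_land=107.259, impact vy=-12.163
  bounce: vy ← 0.84·12.163 = 10.217
Arc 5: start y=0.000, vy=10.217 → t=2.085, apex=5.326, x_land=125.525, impact vy=-10.217
  bounce: vy ← 0.84·10.217 = 8.582
Arc 6: start y=0.000, vy=8.582 → t=1.751, apex=3.758, x_land=140.868, impact vy=-8.582
  bounce: vy ← 0.84·8.582 = 7.209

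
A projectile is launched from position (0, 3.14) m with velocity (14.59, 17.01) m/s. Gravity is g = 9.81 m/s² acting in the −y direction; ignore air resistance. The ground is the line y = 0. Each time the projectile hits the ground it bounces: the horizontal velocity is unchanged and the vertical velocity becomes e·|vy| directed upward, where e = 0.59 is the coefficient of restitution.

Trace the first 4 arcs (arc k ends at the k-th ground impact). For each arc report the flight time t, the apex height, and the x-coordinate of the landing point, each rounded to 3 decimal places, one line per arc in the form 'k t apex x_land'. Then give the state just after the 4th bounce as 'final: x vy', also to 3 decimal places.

1 3.644 17.887 53.160
2 2.253 6.227 86.037
3 1.329 2.167 105.434
4 0.784 0.754 116.878
final: 116.878 2.270

Arc 1: start y=3.140, vy=17.010 → t=3.644, apex=17.887, x_land=53.160, impact vy=-18.734
  bounce: vy ← 0.59·18.734 = 11.053
Arc 2: start y=0.000, vy=11.053 → t=2.253, apex=6.227, x_land=86.037, impact vy=-11.053
  bounce: vy ← 0.59·11.053 = 6.521
Arc 3: start y=0.000, vy=6.521 → t=1.329, apex=2.167, x_land=105.434, impact vy=-6.521
  bounce: vy ← 0.59·6.521 = 3.847
Arc 4: start y=0.000, vy=3.847 → t=0.784, apex=0.754, x_land=116.878, impact vy=-3.847
  bounce: vy ← 0.59·3.847 = 2.270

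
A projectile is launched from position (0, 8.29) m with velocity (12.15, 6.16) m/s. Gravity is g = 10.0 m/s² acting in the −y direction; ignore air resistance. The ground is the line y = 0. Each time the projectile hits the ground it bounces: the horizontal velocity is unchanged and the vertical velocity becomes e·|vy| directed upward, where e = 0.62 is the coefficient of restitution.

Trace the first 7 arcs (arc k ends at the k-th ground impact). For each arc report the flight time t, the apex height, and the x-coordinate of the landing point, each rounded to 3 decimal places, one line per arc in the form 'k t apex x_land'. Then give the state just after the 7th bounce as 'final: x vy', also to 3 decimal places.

Arc 1: start y=8.290, vy=6.160 → t=2.043, apex=10.187, x_land=24.827, impact vy=-14.274
  bounce: vy ← 0.62·14.274 = 8.850
Arc 2: start y=0.000, vy=8.850 → t=1.770, apex=3.916, x_land=46.332, impact vy=-8.850
  bounce: vy ← 0.62·8.850 = 5.487
Arc 3: start y=0.000, vy=5.487 → t=1.097, apex=1.505, x_land=59.666, impact vy=-5.487
  bounce: vy ← 0.62·5.487 = 3.402
Arc 4: start y=0.000, vy=3.402 → t=0.680, apex=0.579, x_land=67.932, impact vy=-3.402
  bounce: vy ← 0.62·3.402 = 2.109
Arc 5: start y=0.000, vy=2.109 → t=0.422, apex=0.222, x_land=73.057, impact vy=-2.109
  bounce: vy ← 0.62·2.109 = 1.308
Arc 6: start y=0.000, vy=1.308 → t=0.262, apex=0.086, x_land=76.235, impact vy=-1.308
  bounce: vy ← 0.62·1.308 = 0.811
Arc 7: start y=0.000, vy=0.811 → t=0.162, apex=0.033, x_land=78.205, impact vy=-0.811
  bounce: vy ← 0.62·0.811 = 0.503

1 2.043 10.187 24.827
2 1.770 3.916 46.332
3 1.097 1.505 59.666
4 0.680 0.579 67.932
5 0.422 0.222 73.057
6 0.262 0.086 76.235
7 0.162 0.033 78.205
final: 78.205 0.503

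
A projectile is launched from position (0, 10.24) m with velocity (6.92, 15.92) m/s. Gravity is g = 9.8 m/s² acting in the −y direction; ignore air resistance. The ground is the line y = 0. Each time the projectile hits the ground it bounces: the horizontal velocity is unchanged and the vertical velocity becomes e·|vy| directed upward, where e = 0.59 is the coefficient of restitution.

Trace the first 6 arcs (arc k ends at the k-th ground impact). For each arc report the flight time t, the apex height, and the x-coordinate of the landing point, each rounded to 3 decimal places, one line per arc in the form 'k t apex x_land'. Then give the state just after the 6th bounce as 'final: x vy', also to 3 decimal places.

1 3.799 23.171 26.290
2 2.566 8.066 44.046
3 1.514 2.808 54.523
4 0.893 0.977 60.704
5 0.527 0.340 64.351
6 0.311 0.118 66.502
final: 66.502 0.899

Arc 1: start y=10.240, vy=15.920 → t=3.799, apex=23.171, x_land=26.290, impact vy=-21.311
  bounce: vy ← 0.59·21.311 = 12.573
Arc 2: start y=0.000, vy=12.573 → t=2.566, apex=8.066, x_land=44.046, impact vy=-12.573
  bounce: vy ← 0.59·12.573 = 7.418
Arc 3: start y=0.000, vy=7.418 → t=1.514, apex=2.808, x_land=54.523, impact vy=-7.418
  bounce: vy ← 0.59·7.418 = 4.377
Arc 4: start y=0.000, vy=4.377 → t=0.893, apex=0.977, x_land=60.704, impact vy=-4.377
  bounce: vy ← 0.59·4.377 = 2.582
Arc 5: start y=0.000, vy=2.582 → t=0.527, apex=0.340, x_land=64.351, impact vy=-2.582
  bounce: vy ← 0.59·2.582 = 1.524
Arc 6: start y=0.000, vy=1.524 → t=0.311, apex=0.118, x_land=66.502, impact vy=-1.524
  bounce: vy ← 0.59·1.524 = 0.899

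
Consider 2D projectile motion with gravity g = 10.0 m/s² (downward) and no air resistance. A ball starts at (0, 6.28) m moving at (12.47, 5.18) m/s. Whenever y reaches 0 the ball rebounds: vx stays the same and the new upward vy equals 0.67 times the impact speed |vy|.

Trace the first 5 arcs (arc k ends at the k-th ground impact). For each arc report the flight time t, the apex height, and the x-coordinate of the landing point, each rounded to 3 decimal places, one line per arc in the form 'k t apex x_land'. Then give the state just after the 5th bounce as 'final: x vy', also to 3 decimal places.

1 1.753 7.622 21.855
2 1.654 3.421 42.486
3 1.108 1.536 56.308
4 0.743 0.689 65.569
5 0.498 0.309 71.774
final: 71.774 1.667

Arc 1: start y=6.280, vy=5.180 → t=1.753, apex=7.622, x_land=21.855, impact vy=-12.346
  bounce: vy ← 0.67·12.346 = 8.272
Arc 2: start y=0.000, vy=8.272 → t=1.654, apex=3.421, x_land=42.486, impact vy=-8.272
  bounce: vy ← 0.67·8.272 = 5.542
Arc 3: start y=0.000, vy=5.542 → t=1.108, apex=1.536, x_land=56.308, impact vy=-5.542
  bounce: vy ← 0.67·5.542 = 3.713
Arc 4: start y=0.000, vy=3.713 → t=0.743, apex=0.689, x_land=65.569, impact vy=-3.713
  bounce: vy ← 0.67·3.713 = 2.488
Arc 5: start y=0.000, vy=2.488 → t=0.498, apex=0.309, x_land=71.774, impact vy=-2.488
  bounce: vy ← 0.67·2.488 = 1.667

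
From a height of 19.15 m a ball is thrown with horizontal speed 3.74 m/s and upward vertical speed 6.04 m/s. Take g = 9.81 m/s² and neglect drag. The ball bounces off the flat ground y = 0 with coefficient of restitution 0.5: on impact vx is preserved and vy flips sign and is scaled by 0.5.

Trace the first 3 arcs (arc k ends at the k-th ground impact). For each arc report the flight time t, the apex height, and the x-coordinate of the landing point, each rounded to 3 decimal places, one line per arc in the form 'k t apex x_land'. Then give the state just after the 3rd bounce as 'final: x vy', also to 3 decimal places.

1 2.685 21.009 10.043
2 2.070 5.252 17.783
3 1.035 1.313 21.654
final: 21.654 2.538

Arc 1: start y=19.150, vy=6.040 → t=2.685, apex=21.009, x_land=10.043, impact vy=-20.303
  bounce: vy ← 0.5·20.303 = 10.151
Arc 2: start y=0.000, vy=10.151 → t=2.070, apex=5.252, x_land=17.783, impact vy=-10.151
  bounce: vy ← 0.5·10.151 = 5.076
Arc 3: start y=0.000, vy=5.076 → t=1.035, apex=1.313, x_land=21.654, impact vy=-5.076
  bounce: vy ← 0.5·5.076 = 2.538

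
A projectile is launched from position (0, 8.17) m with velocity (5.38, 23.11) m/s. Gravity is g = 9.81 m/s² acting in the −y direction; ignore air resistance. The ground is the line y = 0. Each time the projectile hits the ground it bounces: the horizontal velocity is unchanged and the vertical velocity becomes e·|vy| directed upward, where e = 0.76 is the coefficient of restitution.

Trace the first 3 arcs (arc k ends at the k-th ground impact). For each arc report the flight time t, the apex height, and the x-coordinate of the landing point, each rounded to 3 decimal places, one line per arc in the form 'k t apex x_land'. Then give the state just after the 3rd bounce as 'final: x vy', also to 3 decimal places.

1 5.042 35.391 27.125
2 4.083 20.442 49.091
3 3.103 11.807 65.786
final: 65.786 11.567

Arc 1: start y=8.170, vy=23.110 → t=5.042, apex=35.391, x_land=27.125, impact vy=-26.351
  bounce: vy ← 0.76·26.351 = 20.027
Arc 2: start y=0.000, vy=20.027 → t=4.083, apex=20.442, x_land=49.091, impact vy=-20.027
  bounce: vy ← 0.76·20.027 = 15.220
Arc 3: start y=0.000, vy=15.220 → t=3.103, apex=11.807, x_land=65.786, impact vy=-15.220
  bounce: vy ← 0.76·15.220 = 11.567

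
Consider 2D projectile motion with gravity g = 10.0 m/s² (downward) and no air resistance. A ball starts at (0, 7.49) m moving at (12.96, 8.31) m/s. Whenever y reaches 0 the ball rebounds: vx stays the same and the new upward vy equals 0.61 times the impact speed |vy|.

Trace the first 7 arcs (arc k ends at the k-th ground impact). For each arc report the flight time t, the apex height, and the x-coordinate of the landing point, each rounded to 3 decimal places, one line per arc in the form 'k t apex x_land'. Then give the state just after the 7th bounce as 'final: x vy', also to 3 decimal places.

Arc 1: start y=7.490, vy=8.310 → t=2.310, apex=10.943, x_land=29.943, impact vy=-14.794
  bounce: vy ← 0.61·14.794 = 9.024
Arc 2: start y=0.000, vy=9.024 → t=1.805, apex=4.072, x_land=53.333, impact vy=-9.024
  bounce: vy ← 0.61·9.024 = 5.505
Arc 3: start y=0.000, vy=5.505 → t=1.101, apex=1.515, x_land=67.602, impact vy=-5.505
  bounce: vy ← 0.61·5.505 = 3.358
Arc 4: start y=0.000, vy=3.358 → t=0.672, apex=0.564, x_land=76.305, impact vy=-3.358
  bounce: vy ← 0.61·3.358 = 2.048
Arc 5: start y=0.000, vy=2.048 → t=0.410, apex=0.210, x_land=81.615, impact vy=-2.048
  bounce: vy ← 0.61·2.048 = 1.249
Arc 6: start y=0.000, vy=1.249 → t=0.250, apex=0.078, x_land=84.853, impact vy=-1.249
  bounce: vy ← 0.61·1.249 = 0.762
Arc 7: start y=0.000, vy=0.762 → t=0.152, apex=0.029, x_land=86.829, impact vy=-0.762
  bounce: vy ← 0.61·0.762 = 0.465

1 2.310 10.943 29.943
2 1.805 4.072 53.333
3 1.101 1.515 67.602
4 0.672 0.564 76.305
5 0.410 0.210 81.615
6 0.250 0.078 84.853
7 0.152 0.029 86.829
final: 86.829 0.465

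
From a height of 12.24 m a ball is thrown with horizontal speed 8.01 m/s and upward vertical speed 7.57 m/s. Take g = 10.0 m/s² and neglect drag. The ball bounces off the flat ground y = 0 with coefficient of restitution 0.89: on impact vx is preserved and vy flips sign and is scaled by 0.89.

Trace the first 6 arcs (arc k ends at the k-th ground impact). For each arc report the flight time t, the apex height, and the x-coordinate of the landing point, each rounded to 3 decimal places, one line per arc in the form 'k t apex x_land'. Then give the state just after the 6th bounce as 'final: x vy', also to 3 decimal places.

Arc 1: start y=12.240, vy=7.570 → t=2.495, apex=15.105, x_land=19.986, impact vy=-17.381
  bounce: vy ← 0.89·17.381 = 15.469
Arc 2: start y=0.000, vy=15.469 → t=3.094, apex=11.965, x_land=44.768, impact vy=-15.469
  bounce: vy ← 0.89·15.469 = 13.768
Arc 3: start y=0.000, vy=13.768 → t=2.754, apex=9.477, x_land=66.823, impact vy=-13.768
  bounce: vy ← 0.89·13.768 = 12.253
Arc 4: start y=0.000, vy=12.253 → t=2.451, apex=7.507, x_land=86.453, impact vy=-12.253
  bounce: vy ← 0.89·12.253 = 10.905
Arc 5: start y=0.000, vy=10.905 → t=2.181, apex=5.946, x_land=103.923, impact vy=-10.905
  bounce: vy ← 0.89·10.905 = 9.706
Arc 6: start y=0.000, vy=9.706 → t=1.941, apex=4.710, x_land=119.472, impact vy=-9.706
  bounce: vy ← 0.89·9.706 = 8.638

1 2.495 15.105 19.986
2 3.094 11.965 44.768
3 2.754 9.477 66.823
4 2.451 7.507 86.453
5 2.181 5.946 103.923
6 1.941 4.710 119.472
final: 119.472 8.638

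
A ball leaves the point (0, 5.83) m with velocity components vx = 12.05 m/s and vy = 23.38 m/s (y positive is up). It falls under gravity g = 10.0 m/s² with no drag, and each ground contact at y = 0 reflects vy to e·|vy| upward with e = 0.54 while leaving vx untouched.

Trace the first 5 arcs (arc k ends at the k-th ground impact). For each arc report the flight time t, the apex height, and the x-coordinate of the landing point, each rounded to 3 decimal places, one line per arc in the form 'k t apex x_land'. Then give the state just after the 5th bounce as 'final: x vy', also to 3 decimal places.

Arc 1: start y=5.830, vy=23.380 → t=4.913, apex=33.161, x_land=59.205, impact vy=-25.753
  bounce: vy ← 0.54·25.753 = 13.907
Arc 2: start y=0.000, vy=13.907 → t=2.781, apex=9.670, x_land=92.721, impact vy=-13.907
  bounce: vy ← 0.54·13.907 = 7.510
Arc 3: start y=0.000, vy=7.510 → t=1.502, apex=2.820, x_land=110.819, impact vy=-7.510
  bounce: vy ← 0.54·7.510 = 4.055
Arc 4: start y=0.000, vy=4.055 → t=0.811, apex=0.822, x_land=120.592, impact vy=-4.055
  bounce: vy ← 0.54·4.055 = 2.190
Arc 5: start y=0.000, vy=2.190 → t=0.438, apex=0.240, x_land=125.869, impact vy=-2.190
  bounce: vy ← 0.54·2.190 = 1.182

1 4.913 33.161 59.205
2 2.781 9.670 92.721
3 1.502 2.820 110.819
4 0.811 0.822 120.592
5 0.438 0.240 125.869
final: 125.869 1.182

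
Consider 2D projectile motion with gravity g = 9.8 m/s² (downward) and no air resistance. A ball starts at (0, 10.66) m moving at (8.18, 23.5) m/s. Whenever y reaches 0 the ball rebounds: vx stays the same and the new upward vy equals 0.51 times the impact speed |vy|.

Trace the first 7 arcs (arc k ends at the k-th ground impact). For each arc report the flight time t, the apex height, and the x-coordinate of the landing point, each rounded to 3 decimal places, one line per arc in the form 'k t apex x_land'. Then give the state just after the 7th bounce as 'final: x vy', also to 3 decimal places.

Arc 1: start y=10.660, vy=23.500 → t=5.213, apex=38.836, x_land=42.644, impact vy=-27.590
  bounce: vy ← 0.51·27.590 = 14.071
Arc 2: start y=0.000, vy=14.071 → t=2.872, apex=10.101, x_land=66.134, impact vy=-14.071
  bounce: vy ← 0.51·14.071 = 7.176
Arc 3: start y=0.000, vy=7.176 → t=1.465, apex=2.627, x_land=78.113, impact vy=-7.176
  bounce: vy ← 0.51·7.176 = 3.660
Arc 4: start y=0.000, vy=3.660 → t=0.747, apex=0.683, x_land=84.223, impact vy=-3.660
  bounce: vy ← 0.51·3.660 = 1.866
Arc 5: start y=0.000, vy=1.866 → t=0.381, apex=0.178, x_land=87.339, impact vy=-1.866
  bounce: vy ← 0.51·1.866 = 0.952
Arc 6: start y=0.000, vy=0.952 → t=0.194, apex=0.046, x_land=88.928, impact vy=-0.952
  bounce: vy ← 0.51·0.952 = 0.485
Arc 7: start y=0.000, vy=0.485 → t=0.099, apex=0.012, x_land=89.738, impact vy=-0.485
  bounce: vy ← 0.51·0.485 = 0.248

1 5.213 38.836 42.644
2 2.872 10.101 66.134
3 1.465 2.627 78.113
4 0.747 0.683 84.223
5 0.381 0.178 87.339
6 0.194 0.046 88.928
7 0.099 0.012 89.738
final: 89.738 0.248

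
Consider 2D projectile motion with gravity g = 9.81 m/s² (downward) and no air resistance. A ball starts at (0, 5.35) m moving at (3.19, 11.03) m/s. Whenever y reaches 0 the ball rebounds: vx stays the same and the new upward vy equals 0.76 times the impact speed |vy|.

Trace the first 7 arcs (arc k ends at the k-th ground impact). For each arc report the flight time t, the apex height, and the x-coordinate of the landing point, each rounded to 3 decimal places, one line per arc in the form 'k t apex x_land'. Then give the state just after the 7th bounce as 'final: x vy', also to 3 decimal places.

Arc 1: start y=5.350, vy=11.030 → t=2.659, apex=11.551, x_land=8.482, impact vy=-15.054
  bounce: vy ← 0.76·15.054 = 11.441
Arc 2: start y=0.000, vy=11.441 → t=2.333, apex=6.672, x_land=15.923, impact vy=-11.441
  bounce: vy ← 0.76·11.441 = 8.695
Arc 3: start y=0.000, vy=8.695 → t=1.773, apex=3.854, x_land=21.578, impact vy=-8.695
  bounce: vy ← 0.76·8.695 = 6.608
Arc 4: start y=0.000, vy=6.608 → t=1.347, apex=2.226, x_land=25.876, impact vy=-6.608
  bounce: vy ← 0.76·6.608 = 5.022
Arc 5: start y=0.000, vy=5.022 → t=1.024, apex=1.286, x_land=29.142, impact vy=-5.022
  bounce: vy ← 0.76·5.022 = 3.817
Arc 6: start y=0.000, vy=3.817 → t=0.778, apex=0.743, x_land=31.624, impact vy=-3.817
  bounce: vy ← 0.76·3.817 = 2.901
Arc 7: start y=0.000, vy=2.901 → t=0.591, apex=0.429, x_land=33.511, impact vy=-2.901
  bounce: vy ← 0.76·2.901 = 2.205

1 2.659 11.551 8.482
2 2.333 6.672 15.923
3 1.773 3.854 21.578
4 1.347 2.226 25.876
5 1.024 1.286 29.142
6 0.778 0.743 31.624
7 0.591 0.429 33.511
final: 33.511 2.205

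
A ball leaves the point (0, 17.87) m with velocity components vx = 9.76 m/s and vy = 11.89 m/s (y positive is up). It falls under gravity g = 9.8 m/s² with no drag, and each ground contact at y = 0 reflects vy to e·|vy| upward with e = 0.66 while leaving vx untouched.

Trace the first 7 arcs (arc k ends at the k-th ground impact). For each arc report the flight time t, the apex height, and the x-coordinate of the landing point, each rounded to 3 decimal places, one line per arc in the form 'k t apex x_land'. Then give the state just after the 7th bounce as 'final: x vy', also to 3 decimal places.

Arc 1: start y=17.870, vy=11.890 → t=3.476, apex=25.083, x_land=33.924, impact vy=-22.173
  bounce: vy ← 0.66·22.173 = 14.634
Arc 2: start y=0.000, vy=14.634 → t=2.987, apex=10.926, x_land=63.072, impact vy=-14.634
  bounce: vy ← 0.66·14.634 = 9.658
Arc 3: start y=0.000, vy=9.658 → t=1.971, apex=4.759, x_land=82.310, impact vy=-9.658
  bounce: vy ← 0.66·9.658 = 6.375
Arc 4: start y=0.000, vy=6.375 → t=1.301, apex=2.073, x_land=95.007, impact vy=-6.375
  bounce: vy ← 0.66·6.375 = 4.207
Arc 5: start y=0.000, vy=4.207 → t=0.859, apex=0.903, x_land=103.387, impact vy=-4.207
  bounce: vy ← 0.66·4.207 = 2.777
Arc 6: start y=0.000, vy=2.777 → t=0.567, apex=0.393, x_land=108.918, impact vy=-2.777
  bounce: vy ← 0.66·2.777 = 1.833
Arc 7: start y=0.000, vy=1.833 → t=0.374, apex=0.171, x_land=112.568, impact vy=-1.833
  bounce: vy ← 0.66·1.833 = 1.210

1 3.476 25.083 33.924
2 2.987 10.926 63.072
3 1.971 4.759 82.310
4 1.301 2.073 95.007
5 0.859 0.903 103.387
6 0.567 0.393 108.918
7 0.374 0.171 112.568
final: 112.568 1.210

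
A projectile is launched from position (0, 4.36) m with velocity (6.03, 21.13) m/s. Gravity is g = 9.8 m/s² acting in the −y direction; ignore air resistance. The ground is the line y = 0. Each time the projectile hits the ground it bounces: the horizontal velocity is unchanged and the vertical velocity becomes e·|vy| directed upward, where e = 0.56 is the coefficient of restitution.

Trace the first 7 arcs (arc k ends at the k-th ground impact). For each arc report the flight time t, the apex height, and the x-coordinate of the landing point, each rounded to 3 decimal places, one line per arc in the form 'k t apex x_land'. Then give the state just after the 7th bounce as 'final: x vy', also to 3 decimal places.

Arc 1: start y=4.360, vy=21.130 → t=4.510, apex=27.139, x_land=27.193, impact vy=-23.064
  bounce: vy ← 0.56·23.064 = 12.916
Arc 2: start y=0.000, vy=12.916 → t=2.636, apex=8.511, x_land=43.087, impact vy=-12.916
  bounce: vy ← 0.56·12.916 = 7.233
Arc 3: start y=0.000, vy=7.233 → t=1.476, apex=2.669, x_land=51.988, impact vy=-7.233
  bounce: vy ← 0.56·7.233 = 4.050
Arc 4: start y=0.000, vy=4.050 → t=0.827, apex=0.837, x_land=56.972, impact vy=-4.050
  bounce: vy ← 0.56·4.050 = 2.268
Arc 5: start y=0.000, vy=2.268 → t=0.463, apex=0.262, x_land=59.763, impact vy=-2.268
  bounce: vy ← 0.56·2.268 = 1.270
Arc 6: start y=0.000, vy=1.270 → t=0.259, apex=0.082, x_land=61.326, impact vy=-1.270
  bounce: vy ← 0.56·1.270 = 0.711
Arc 7: start y=0.000, vy=0.711 → t=0.145, apex=0.026, x_land=62.202, impact vy=-0.711
  bounce: vy ← 0.56·0.711 = 0.398

1 4.510 27.139 27.193
2 2.636 8.511 43.087
3 1.476 2.669 51.988
4 0.827 0.837 56.972
5 0.463 0.262 59.763
6 0.259 0.082 61.326
7 0.145 0.026 62.202
final: 62.202 0.398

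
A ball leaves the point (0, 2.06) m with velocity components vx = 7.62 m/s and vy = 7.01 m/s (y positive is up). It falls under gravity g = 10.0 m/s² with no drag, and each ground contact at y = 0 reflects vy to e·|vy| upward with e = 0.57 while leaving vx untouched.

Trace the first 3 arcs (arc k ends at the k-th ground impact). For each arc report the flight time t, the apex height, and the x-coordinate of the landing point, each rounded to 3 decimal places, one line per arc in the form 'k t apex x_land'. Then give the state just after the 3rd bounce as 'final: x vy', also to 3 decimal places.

Arc 1: start y=2.060, vy=7.010 → t=1.651, apex=4.517, x_land=12.584, impact vy=-9.505
  bounce: vy ← 0.57·9.505 = 5.418
Arc 2: start y=0.000, vy=5.418 → t=1.084, apex=1.468, x_land=20.841, impact vy=-5.418
  bounce: vy ← 0.57·5.418 = 3.088
Arc 3: start y=0.000, vy=3.088 → t=0.618, apex=0.477, x_land=25.547, impact vy=-3.088
  bounce: vy ← 0.57·3.088 = 1.760

1 1.651 4.517 12.584
2 1.084 1.468 20.841
3 0.618 0.477 25.547
final: 25.547 1.760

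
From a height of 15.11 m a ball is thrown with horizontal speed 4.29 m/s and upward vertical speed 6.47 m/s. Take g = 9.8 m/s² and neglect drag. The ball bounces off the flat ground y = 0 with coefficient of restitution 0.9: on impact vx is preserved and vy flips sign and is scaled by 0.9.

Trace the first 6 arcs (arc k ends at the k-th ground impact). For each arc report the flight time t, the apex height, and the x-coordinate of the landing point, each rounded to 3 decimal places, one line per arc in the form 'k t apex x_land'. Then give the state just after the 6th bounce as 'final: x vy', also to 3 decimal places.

1 2.536 17.246 10.881
2 3.377 13.969 25.367
3 3.039 11.315 38.405
4 2.735 9.165 50.140
5 2.462 7.424 60.701
6 2.216 6.013 70.205
final: 70.205 9.771

Arc 1: start y=15.110, vy=6.470 → t=2.536, apex=17.246, x_land=10.881, impact vy=-18.385
  bounce: vy ← 0.9·18.385 = 16.547
Arc 2: start y=0.000, vy=16.547 → t=3.377, apex=13.969, x_land=25.367, impact vy=-16.547
  bounce: vy ← 0.9·16.547 = 14.892
Arc 3: start y=0.000, vy=14.892 → t=3.039, apex=11.315, x_land=38.405, impact vy=-14.892
  bounce: vy ← 0.9·14.892 = 13.403
Arc 4: start y=0.000, vy=13.403 → t=2.735, apex=9.165, x_land=50.140, impact vy=-13.403
  bounce: vy ← 0.9·13.403 = 12.063
Arc 5: start y=0.000, vy=12.063 → t=2.462, apex=7.424, x_land=60.701, impact vy=-12.063
  bounce: vy ← 0.9·12.063 = 10.856
Arc 6: start y=0.000, vy=10.856 → t=2.216, apex=6.013, x_land=70.205, impact vy=-10.856
  bounce: vy ← 0.9·10.856 = 9.771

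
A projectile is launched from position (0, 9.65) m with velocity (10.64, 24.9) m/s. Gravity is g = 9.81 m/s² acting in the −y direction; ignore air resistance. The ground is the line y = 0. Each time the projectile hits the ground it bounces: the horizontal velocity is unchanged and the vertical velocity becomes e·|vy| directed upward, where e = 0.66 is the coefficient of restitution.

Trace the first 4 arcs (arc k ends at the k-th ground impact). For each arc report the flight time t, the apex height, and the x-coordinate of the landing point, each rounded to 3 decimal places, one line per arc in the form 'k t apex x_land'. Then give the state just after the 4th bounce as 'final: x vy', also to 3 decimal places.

1 5.438 41.251 57.863
2 3.828 17.969 98.593
3 2.526 7.827 125.474
4 1.667 3.410 143.216
final: 143.216 5.398

Arc 1: start y=9.650, vy=24.900 → t=5.438, apex=41.251, x_land=57.863, impact vy=-28.449
  bounce: vy ← 0.66·28.449 = 18.776
Arc 2: start y=0.000, vy=18.776 → t=3.828, apex=17.969, x_land=98.593, impact vy=-18.776
  bounce: vy ← 0.66·18.776 = 12.392
Arc 3: start y=0.000, vy=12.392 → t=2.526, apex=7.827, x_land=125.474, impact vy=-12.392
  bounce: vy ← 0.66·12.392 = 8.179
Arc 4: start y=0.000, vy=8.179 → t=1.667, apex=3.410, x_land=143.216, impact vy=-8.179
  bounce: vy ← 0.66·8.179 = 5.398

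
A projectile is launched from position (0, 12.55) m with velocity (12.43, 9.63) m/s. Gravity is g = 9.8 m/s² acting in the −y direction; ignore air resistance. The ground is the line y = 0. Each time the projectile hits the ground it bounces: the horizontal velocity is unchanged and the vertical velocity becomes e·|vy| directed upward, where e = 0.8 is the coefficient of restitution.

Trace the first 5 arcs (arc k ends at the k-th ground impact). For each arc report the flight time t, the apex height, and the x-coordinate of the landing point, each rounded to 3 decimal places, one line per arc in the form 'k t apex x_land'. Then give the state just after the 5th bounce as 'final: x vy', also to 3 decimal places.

1 2.861 17.281 35.558
2 3.005 11.060 72.907
3 2.404 7.078 102.787
4 1.923 4.530 126.690
5 1.538 2.899 145.813
final: 145.813 6.031

Arc 1: start y=12.550, vy=9.630 → t=2.861, apex=17.281, x_land=35.558, impact vy=-18.404
  bounce: vy ← 0.8·18.404 = 14.723
Arc 2: start y=0.000, vy=14.723 → t=3.005, apex=11.060, x_land=72.907, impact vy=-14.723
  bounce: vy ← 0.8·14.723 = 11.779
Arc 3: start y=0.000, vy=11.779 → t=2.404, apex=7.078, x_land=102.787, impact vy=-11.779
  bounce: vy ← 0.8·11.779 = 9.423
Arc 4: start y=0.000, vy=9.423 → t=1.923, apex=4.530, x_land=126.690, impact vy=-9.423
  bounce: vy ← 0.8·9.423 = 7.538
Arc 5: start y=0.000, vy=7.538 → t=1.538, apex=2.899, x_land=145.813, impact vy=-7.538
  bounce: vy ← 0.8·7.538 = 6.031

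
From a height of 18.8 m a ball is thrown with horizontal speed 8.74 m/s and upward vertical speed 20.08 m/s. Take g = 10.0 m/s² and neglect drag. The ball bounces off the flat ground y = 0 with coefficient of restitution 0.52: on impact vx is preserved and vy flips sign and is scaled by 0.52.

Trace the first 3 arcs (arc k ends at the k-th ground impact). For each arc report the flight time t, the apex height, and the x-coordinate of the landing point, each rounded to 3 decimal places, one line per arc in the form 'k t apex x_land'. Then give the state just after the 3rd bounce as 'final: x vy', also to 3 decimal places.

1 4.799 38.960 41.947
2 2.903 10.535 67.320
3 1.510 2.849 80.514
final: 80.514 3.925

Arc 1: start y=18.800, vy=20.080 → t=4.799, apex=38.960, x_land=41.947, impact vy=-27.914
  bounce: vy ← 0.52·27.914 = 14.515
Arc 2: start y=0.000, vy=14.515 → t=2.903, apex=10.535, x_land=67.320, impact vy=-14.515
  bounce: vy ← 0.52·14.515 = 7.548
Arc 3: start y=0.000, vy=7.548 → t=1.510, apex=2.849, x_land=80.514, impact vy=-7.548
  bounce: vy ← 0.52·7.548 = 3.925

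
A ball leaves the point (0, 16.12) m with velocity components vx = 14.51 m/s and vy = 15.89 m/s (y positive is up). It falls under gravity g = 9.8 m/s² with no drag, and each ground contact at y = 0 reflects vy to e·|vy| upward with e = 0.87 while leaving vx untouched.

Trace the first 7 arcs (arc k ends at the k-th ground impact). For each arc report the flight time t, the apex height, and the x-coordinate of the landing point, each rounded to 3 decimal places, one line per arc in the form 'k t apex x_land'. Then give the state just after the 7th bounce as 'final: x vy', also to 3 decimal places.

Arc 1: start y=16.120, vy=15.890 → t=4.054, apex=29.002, x_land=58.828, impact vy=-23.842
  bounce: vy ← 0.87·23.842 = 20.743
Arc 2: start y=0.000, vy=20.743 → t=4.233, apex=21.952, x_land=120.251, impact vy=-20.743
  bounce: vy ← 0.87·20.743 = 18.046
Arc 3: start y=0.000, vy=18.046 → t=3.683, apex=16.615, x_land=173.690, impact vy=-18.046
  bounce: vy ← 0.87·18.046 = 15.700
Arc 4: start y=0.000, vy=15.700 → t=3.204, apex=12.576, x_land=220.181, impact vy=-15.700
  bounce: vy ← 0.87·15.700 = 13.659
Arc 5: start y=0.000, vy=13.659 → t=2.788, apex=9.519, x_land=260.629, impact vy=-13.659
  bounce: vy ← 0.87·13.659 = 11.883
Arc 6: start y=0.000, vy=11.883 → t=2.425, apex=7.205, x_land=295.818, impact vy=-11.883
  bounce: vy ← 0.87·11.883 = 10.339
Arc 7: start y=0.000, vy=10.339 → t=2.110, apex=5.453, x_land=326.433, impact vy=-10.339
  bounce: vy ← 0.87·10.339 = 8.995

1 4.054 29.002 58.828
2 4.233 21.952 120.251
3 3.683 16.615 173.690
4 3.204 12.576 220.181
5 2.788 9.519 260.629
6 2.425 7.205 295.818
7 2.110 5.453 326.433
final: 326.433 8.995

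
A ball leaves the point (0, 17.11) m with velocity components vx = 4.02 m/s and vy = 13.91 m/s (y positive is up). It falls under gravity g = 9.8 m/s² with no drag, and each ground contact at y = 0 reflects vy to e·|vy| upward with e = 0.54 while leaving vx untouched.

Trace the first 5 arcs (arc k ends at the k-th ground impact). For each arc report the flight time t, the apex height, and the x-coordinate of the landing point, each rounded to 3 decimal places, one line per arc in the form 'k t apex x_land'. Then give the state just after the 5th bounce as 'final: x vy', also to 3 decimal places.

1 3.766 26.982 15.139
2 2.534 7.868 25.327
3 1.369 2.294 30.829
4 0.739 0.669 33.800
5 0.399 0.195 35.404
final: 35.404 1.056

Arc 1: start y=17.110, vy=13.910 → t=3.766, apex=26.982, x_land=15.139, impact vy=-22.997
  bounce: vy ← 0.54·22.997 = 12.418
Arc 2: start y=0.000, vy=12.418 → t=2.534, apex=7.868, x_land=25.327, impact vy=-12.418
  bounce: vy ← 0.54·12.418 = 6.706
Arc 3: start y=0.000, vy=6.706 → t=1.369, apex=2.294, x_land=30.829, impact vy=-6.706
  bounce: vy ← 0.54·6.706 = 3.621
Arc 4: start y=0.000, vy=3.621 → t=0.739, apex=0.669, x_land=33.800, impact vy=-3.621
  bounce: vy ← 0.54·3.621 = 1.955
Arc 5: start y=0.000, vy=1.955 → t=0.399, apex=0.195, x_land=35.404, impact vy=-1.955
  bounce: vy ← 0.54·1.955 = 1.056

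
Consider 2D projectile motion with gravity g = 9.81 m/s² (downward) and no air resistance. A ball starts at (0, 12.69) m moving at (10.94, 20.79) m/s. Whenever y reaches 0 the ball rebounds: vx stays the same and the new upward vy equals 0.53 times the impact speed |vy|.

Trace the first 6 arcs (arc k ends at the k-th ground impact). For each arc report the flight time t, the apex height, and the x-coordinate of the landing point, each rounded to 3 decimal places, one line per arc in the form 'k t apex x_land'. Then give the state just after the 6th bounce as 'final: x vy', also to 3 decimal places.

1 4.780 34.720 52.291
2 2.820 9.753 83.144
3 1.495 2.740 99.496
4 0.792 0.770 108.162
5 0.420 0.216 112.755
6 0.223 0.061 115.190
final: 115.190 0.578

Arc 1: start y=12.690, vy=20.790 → t=4.780, apex=34.720, x_land=52.291, impact vy=-26.100
  bounce: vy ← 0.53·26.100 = 13.833
Arc 2: start y=0.000, vy=13.833 → t=2.820, apex=9.753, x_land=83.144, impact vy=-13.833
  bounce: vy ← 0.53·13.833 = 7.331
Arc 3: start y=0.000, vy=7.331 → t=1.495, apex=2.740, x_land=99.496, impact vy=-7.331
  bounce: vy ← 0.53·7.331 = 3.886
Arc 4: start y=0.000, vy=3.886 → t=0.792, apex=0.770, x_land=108.162, impact vy=-3.886
  bounce: vy ← 0.53·3.886 = 2.059
Arc 5: start y=0.000, vy=2.059 → t=0.420, apex=0.216, x_land=112.755, impact vy=-2.059
  bounce: vy ← 0.53·2.059 = 1.091
Arc 6: start y=0.000, vy=1.091 → t=0.223, apex=0.061, x_land=115.190, impact vy=-1.091
  bounce: vy ← 0.53·1.091 = 0.578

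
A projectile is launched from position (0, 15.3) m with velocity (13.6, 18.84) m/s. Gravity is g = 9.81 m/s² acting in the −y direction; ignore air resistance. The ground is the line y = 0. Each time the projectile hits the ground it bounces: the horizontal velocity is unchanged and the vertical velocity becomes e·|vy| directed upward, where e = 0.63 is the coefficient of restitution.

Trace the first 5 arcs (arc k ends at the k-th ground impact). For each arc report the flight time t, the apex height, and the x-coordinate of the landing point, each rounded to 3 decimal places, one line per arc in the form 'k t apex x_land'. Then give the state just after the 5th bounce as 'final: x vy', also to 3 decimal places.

1 4.530 33.391 61.603
2 3.288 13.253 106.313
3 2.071 5.260 134.480
4 1.305 2.088 152.225
5 0.822 0.829 163.405
final: 163.405 2.540

Arc 1: start y=15.300, vy=18.840 → t=4.530, apex=33.391, x_land=61.603, impact vy=-25.596
  bounce: vy ← 0.63·25.596 = 16.125
Arc 2: start y=0.000, vy=16.125 → t=3.288, apex=13.253, x_land=106.313, impact vy=-16.125
  bounce: vy ← 0.63·16.125 = 10.159
Arc 3: start y=0.000, vy=10.159 → t=2.071, apex=5.260, x_land=134.480, impact vy=-10.159
  bounce: vy ← 0.63·10.159 = 6.400
Arc 4: start y=0.000, vy=6.400 → t=1.305, apex=2.088, x_land=152.225, impact vy=-6.400
  bounce: vy ← 0.63·6.400 = 4.032
Arc 5: start y=0.000, vy=4.032 → t=0.822, apex=0.829, x_land=163.405, impact vy=-4.032
  bounce: vy ← 0.63·4.032 = 2.540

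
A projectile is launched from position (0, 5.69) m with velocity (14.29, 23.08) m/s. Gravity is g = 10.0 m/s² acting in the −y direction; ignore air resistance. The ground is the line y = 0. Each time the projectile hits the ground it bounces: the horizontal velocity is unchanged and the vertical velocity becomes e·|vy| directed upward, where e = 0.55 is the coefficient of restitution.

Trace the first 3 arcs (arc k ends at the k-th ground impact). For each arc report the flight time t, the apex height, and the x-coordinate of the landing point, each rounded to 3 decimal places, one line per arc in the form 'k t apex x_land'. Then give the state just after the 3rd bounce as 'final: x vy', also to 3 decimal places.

Arc 1: start y=5.690, vy=23.080 → t=4.851, apex=32.324, x_land=69.315, impact vy=-25.426
  bounce: vy ← 0.55·25.426 = 13.984
Arc 2: start y=0.000, vy=13.984 → t=2.797, apex=9.778, x_land=109.282, impact vy=-13.984
  bounce: vy ← 0.55·13.984 = 7.691
Arc 3: start y=0.000, vy=7.691 → t=1.538, apex=2.958, x_land=131.264, impact vy=-7.691
  bounce: vy ← 0.55·7.691 = 4.230

1 4.851 32.324 69.315
2 2.797 9.778 109.282
3 1.538 2.958 131.264
final: 131.264 4.230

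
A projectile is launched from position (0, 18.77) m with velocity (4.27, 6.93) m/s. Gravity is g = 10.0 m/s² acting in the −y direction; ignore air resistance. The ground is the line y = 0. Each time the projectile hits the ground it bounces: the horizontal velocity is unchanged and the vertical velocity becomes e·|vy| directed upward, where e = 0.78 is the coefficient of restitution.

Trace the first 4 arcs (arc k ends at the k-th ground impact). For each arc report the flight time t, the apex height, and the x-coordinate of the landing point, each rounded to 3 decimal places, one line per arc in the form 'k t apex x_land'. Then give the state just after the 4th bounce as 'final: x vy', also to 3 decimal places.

Arc 1: start y=18.770, vy=6.930 → t=2.751, apex=21.171, x_land=11.746, impact vy=-20.577
  bounce: vy ← 0.78·20.577 = 16.050
Arc 2: start y=0.000, vy=16.050 → t=3.210, apex=12.881, x_land=25.453, impact vy=-16.050
  bounce: vy ← 0.78·16.050 = 12.519
Arc 3: start y=0.000, vy=12.519 → t=2.504, apex=7.837, x_land=36.144, impact vy=-12.519
  bounce: vy ← 0.78·12.519 = 9.765
Arc 4: start y=0.000, vy=9.765 → t=1.953, apex=4.768, x_land=44.483, impact vy=-9.765
  bounce: vy ← 0.78·9.765 = 7.617

1 2.751 21.171 11.746
2 3.210 12.881 25.453
3 2.504 7.837 36.144
4 1.953 4.768 44.483
final: 44.483 7.617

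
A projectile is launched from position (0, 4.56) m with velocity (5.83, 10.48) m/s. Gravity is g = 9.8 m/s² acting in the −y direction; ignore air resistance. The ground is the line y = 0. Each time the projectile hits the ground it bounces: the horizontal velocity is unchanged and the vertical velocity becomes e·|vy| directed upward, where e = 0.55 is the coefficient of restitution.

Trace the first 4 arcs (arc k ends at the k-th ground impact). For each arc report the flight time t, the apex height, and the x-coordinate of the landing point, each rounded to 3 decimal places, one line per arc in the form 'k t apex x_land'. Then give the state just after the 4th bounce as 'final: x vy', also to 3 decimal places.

1 2.510 10.164 14.631
2 1.584 3.074 23.867
3 0.871 0.930 28.947
4 0.479 0.281 31.741
final: 31.741 1.292

Arc 1: start y=4.560, vy=10.480 → t=2.510, apex=10.164, x_land=14.631, impact vy=-14.114
  bounce: vy ← 0.55·14.114 = 7.763
Arc 2: start y=0.000, vy=7.763 → t=1.584, apex=3.074, x_land=23.867, impact vy=-7.763
  bounce: vy ← 0.55·7.763 = 4.270
Arc 3: start y=0.000, vy=4.270 → t=0.871, apex=0.930, x_land=28.947, impact vy=-4.270
  bounce: vy ← 0.55·4.270 = 2.348
Arc 4: start y=0.000, vy=2.348 → t=0.479, apex=0.281, x_land=31.741, impact vy=-2.348
  bounce: vy ← 0.55·2.348 = 1.292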